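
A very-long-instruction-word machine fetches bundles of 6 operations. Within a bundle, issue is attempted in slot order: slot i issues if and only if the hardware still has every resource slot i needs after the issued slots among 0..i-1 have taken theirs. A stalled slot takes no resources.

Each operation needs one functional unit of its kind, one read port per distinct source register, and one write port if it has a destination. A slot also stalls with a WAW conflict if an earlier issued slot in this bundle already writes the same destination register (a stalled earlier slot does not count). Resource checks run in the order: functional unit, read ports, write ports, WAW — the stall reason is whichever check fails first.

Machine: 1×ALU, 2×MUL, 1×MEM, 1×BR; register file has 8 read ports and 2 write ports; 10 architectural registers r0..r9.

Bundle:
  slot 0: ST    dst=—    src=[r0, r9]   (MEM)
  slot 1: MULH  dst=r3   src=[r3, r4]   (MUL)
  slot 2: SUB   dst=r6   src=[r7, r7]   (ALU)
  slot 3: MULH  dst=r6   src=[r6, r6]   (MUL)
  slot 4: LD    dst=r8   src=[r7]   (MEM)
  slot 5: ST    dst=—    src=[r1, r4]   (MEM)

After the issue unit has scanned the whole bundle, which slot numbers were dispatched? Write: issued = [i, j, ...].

issued = [0, 1, 2]

[0] MEM needs rd=2 wr=0: ok; after: ALU=1 MUL=2 MEM=0 BR=1, R=6, W=2
[1] MUL needs rd=2 wr=1: ok; after: ALU=1 MUL=1 MEM=0 BR=1, R=4, W=1
[2] ALU needs rd=1 wr=1: ok; after: ALU=0 MUL=1 MEM=0 BR=1, R=3, W=0
[3] MUL needs rd=1 wr=1: WR_PORT; after: ALU=0 MUL=1 MEM=0 BR=1, R=3, W=0
[4] MEM needs rd=1 wr=1: FU; after: ALU=0 MUL=1 MEM=0 BR=1, R=3, W=0
[5] MEM needs rd=2 wr=0: FU; after: ALU=0 MUL=1 MEM=0 BR=1, R=3, W=0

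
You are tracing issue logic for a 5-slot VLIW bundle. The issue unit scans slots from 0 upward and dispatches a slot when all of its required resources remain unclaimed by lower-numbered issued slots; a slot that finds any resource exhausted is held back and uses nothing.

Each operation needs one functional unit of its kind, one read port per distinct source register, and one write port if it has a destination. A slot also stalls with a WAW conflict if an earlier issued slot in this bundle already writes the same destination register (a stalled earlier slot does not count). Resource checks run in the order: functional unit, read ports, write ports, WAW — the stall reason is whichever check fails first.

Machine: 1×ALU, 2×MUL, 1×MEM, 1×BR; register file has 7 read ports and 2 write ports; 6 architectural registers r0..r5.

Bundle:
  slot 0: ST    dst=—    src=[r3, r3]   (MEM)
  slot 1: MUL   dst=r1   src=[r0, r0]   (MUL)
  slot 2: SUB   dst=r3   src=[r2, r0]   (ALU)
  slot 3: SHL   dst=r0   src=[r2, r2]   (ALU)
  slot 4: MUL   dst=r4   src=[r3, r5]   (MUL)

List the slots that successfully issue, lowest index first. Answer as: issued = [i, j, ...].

issued = [0, 1, 2]

(0) want 1×MEM +1rd +0wr — yes → AL1|MU2|ME0|BR1|rd6|wr2
(1) want 1×MUL +1rd +1wr — yes → AL1|MU1|ME0|BR1|rd5|wr1
(2) want 1×ALU +2rd +1wr — yes → AL0|MU1|ME0|BR1|rd3|wr0
(3) want 1×ALU +1rd +1wr — FU → AL0|MU1|ME0|BR1|rd3|wr0
(4) want 1×MUL +2rd +1wr — WR_PORT → AL0|MU1|ME0|BR1|rd3|wr0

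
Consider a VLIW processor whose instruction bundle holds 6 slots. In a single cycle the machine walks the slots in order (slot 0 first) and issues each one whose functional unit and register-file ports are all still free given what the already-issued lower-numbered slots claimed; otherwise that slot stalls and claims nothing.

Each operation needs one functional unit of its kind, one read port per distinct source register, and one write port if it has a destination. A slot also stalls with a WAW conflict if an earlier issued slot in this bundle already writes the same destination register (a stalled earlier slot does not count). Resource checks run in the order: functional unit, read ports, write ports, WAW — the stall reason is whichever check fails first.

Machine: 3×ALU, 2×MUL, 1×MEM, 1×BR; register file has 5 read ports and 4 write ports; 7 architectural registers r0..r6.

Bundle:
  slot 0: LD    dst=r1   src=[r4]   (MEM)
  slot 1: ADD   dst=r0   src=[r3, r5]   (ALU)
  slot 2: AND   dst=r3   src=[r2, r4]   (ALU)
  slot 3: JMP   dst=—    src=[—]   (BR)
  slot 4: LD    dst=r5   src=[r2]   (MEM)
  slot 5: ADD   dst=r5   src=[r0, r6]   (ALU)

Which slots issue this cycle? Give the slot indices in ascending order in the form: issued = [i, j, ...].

[0] MEM needs rd=1 wr=1: ok; after: ALU=3 MUL=2 MEM=0 BR=1, R=4, W=3
[1] ALU needs rd=2 wr=1: ok; after: ALU=2 MUL=2 MEM=0 BR=1, R=2, W=2
[2] ALU needs rd=2 wr=1: ok; after: ALU=1 MUL=2 MEM=0 BR=1, R=0, W=1
[3] BR needs rd=0 wr=0: ok; after: ALU=1 MUL=2 MEM=0 BR=0, R=0, W=1
[4] MEM needs rd=1 wr=1: FU; after: ALU=1 MUL=2 MEM=0 BR=0, R=0, W=1
[5] ALU needs rd=2 wr=1: RD_PORT; after: ALU=1 MUL=2 MEM=0 BR=0, R=0, W=1

issued = [0, 1, 2, 3]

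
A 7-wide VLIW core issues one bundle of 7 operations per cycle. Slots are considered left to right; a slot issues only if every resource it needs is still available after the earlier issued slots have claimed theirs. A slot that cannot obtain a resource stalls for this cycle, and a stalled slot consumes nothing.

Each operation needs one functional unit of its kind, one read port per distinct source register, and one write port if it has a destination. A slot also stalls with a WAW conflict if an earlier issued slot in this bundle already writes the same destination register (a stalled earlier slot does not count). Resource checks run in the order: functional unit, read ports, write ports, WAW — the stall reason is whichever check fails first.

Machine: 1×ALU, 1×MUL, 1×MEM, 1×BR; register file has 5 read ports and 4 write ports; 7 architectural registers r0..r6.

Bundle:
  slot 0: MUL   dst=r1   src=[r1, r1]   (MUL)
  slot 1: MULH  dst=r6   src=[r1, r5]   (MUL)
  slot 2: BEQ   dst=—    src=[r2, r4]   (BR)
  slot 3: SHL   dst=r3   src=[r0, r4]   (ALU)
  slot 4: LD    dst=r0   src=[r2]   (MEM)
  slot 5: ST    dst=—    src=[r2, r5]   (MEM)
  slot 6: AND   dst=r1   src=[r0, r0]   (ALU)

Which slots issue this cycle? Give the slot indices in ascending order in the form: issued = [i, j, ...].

[0] MUL needs rd=1 wr=1: ok; after: ALU=1 MUL=0 MEM=1 BR=1, R=4, W=3
[1] MUL needs rd=2 wr=1: FU; after: ALU=1 MUL=0 MEM=1 BR=1, R=4, W=3
[2] BR needs rd=2 wr=0: ok; after: ALU=1 MUL=0 MEM=1 BR=0, R=2, W=3
[3] ALU needs rd=2 wr=1: ok; after: ALU=0 MUL=0 MEM=1 BR=0, R=0, W=2
[4] MEM needs rd=1 wr=1: RD_PORT; after: ALU=0 MUL=0 MEM=1 BR=0, R=0, W=2
[5] MEM needs rd=2 wr=0: RD_PORT; after: ALU=0 MUL=0 MEM=1 BR=0, R=0, W=2
[6] ALU needs rd=1 wr=1: FU; after: ALU=0 MUL=0 MEM=1 BR=0, R=0, W=2

issued = [0, 2, 3]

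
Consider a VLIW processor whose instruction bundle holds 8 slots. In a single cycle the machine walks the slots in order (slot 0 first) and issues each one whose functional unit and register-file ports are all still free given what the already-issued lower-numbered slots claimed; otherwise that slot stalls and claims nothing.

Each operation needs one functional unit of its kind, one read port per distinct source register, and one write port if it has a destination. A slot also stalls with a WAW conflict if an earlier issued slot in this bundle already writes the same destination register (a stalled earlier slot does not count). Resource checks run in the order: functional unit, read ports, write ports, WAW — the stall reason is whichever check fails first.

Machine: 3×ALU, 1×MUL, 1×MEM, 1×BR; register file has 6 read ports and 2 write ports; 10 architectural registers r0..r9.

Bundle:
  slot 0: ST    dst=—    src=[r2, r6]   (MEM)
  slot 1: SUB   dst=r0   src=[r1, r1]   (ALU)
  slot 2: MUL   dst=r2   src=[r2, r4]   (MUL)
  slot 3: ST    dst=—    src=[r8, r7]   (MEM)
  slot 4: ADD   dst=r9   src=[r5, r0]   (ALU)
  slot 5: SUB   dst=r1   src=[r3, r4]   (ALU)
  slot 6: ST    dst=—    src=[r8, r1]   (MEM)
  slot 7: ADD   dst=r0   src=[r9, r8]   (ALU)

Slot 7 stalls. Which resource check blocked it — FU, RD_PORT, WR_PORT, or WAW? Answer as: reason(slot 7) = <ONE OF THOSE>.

  0. MEM ⇒ go  {3A/1Mu/0Ld/1B | 4r 2w}
  1. ALU→r0 ⇒ go  {2A/1Mu/0Ld/1B | 3r 1w}
  2. MUL→r2 ⇒ go  {2A/0Mu/0Ld/1B | 1r 0w}
  3. MEM ⇒ no(FU)  {2A/0Mu/0Ld/1B | 1r 0w}
  4. ALU→r9 ⇒ no(RD_PORT)  {2A/0Mu/0Ld/1B | 1r 0w}
  5. ALU→r1 ⇒ no(RD_PORT)  {2A/0Mu/0Ld/1B | 1r 0w}
  6. MEM ⇒ no(FU)  {2A/0Mu/0Ld/1B | 1r 0w}
  7. ALU→r0 ⇒ no(RD_PORT)  {2A/0Mu/0Ld/1B | 1r 0w}

reason(slot 7) = RD_PORT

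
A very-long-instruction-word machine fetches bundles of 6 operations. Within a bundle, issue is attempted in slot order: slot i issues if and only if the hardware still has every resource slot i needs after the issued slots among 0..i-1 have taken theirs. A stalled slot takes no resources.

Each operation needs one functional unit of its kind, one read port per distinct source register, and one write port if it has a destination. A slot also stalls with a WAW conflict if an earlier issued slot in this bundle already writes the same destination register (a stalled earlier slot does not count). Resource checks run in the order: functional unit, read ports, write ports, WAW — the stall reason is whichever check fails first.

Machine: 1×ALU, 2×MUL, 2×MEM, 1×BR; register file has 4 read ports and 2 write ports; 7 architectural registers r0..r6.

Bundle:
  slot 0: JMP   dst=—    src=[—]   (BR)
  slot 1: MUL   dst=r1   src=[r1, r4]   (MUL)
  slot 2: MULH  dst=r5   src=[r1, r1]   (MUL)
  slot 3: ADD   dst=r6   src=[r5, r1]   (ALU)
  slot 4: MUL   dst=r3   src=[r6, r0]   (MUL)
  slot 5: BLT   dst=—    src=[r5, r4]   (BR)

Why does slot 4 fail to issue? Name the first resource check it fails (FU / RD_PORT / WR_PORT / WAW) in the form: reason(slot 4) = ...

(0) want 1×BR +0rd +0wr — yes → AL1|MU2|ME2|BR0|rd4|wr2
(1) want 1×MUL +2rd +1wr — yes → AL1|MU1|ME2|BR0|rd2|wr1
(2) want 1×MUL +1rd +1wr — yes → AL1|MU0|ME2|BR0|rd1|wr0
(3) want 1×ALU +2rd +1wr — RD_PORT → AL1|MU0|ME2|BR0|rd1|wr0
(4) want 1×MUL +2rd +1wr — FU → AL1|MU0|ME2|BR0|rd1|wr0
(5) want 1×BR +2rd +0wr — FU → AL1|MU0|ME2|BR0|rd1|wr0

reason(slot 4) = FU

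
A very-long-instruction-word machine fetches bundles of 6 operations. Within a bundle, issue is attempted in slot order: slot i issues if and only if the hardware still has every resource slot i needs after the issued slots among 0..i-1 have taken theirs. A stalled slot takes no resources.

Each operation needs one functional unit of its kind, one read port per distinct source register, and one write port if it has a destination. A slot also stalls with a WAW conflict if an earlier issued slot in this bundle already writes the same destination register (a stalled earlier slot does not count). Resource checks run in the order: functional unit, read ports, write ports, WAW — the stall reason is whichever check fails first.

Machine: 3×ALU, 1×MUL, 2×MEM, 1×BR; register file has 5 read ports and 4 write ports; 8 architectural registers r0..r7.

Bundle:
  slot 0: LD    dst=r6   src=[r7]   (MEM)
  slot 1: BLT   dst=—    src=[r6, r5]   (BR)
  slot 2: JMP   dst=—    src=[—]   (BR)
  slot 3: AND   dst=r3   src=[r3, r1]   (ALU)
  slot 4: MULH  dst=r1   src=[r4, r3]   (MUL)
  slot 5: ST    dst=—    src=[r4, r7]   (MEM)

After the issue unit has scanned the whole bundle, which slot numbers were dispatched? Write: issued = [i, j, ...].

issued = [0, 1, 3]

#0 MEM src=r7 dispatched  <A:3 Mu:1 Ld:1 B:1 rd:4 wr:3>
#1 BR src=r6,r5 dispatched  <A:3 Mu:1 Ld:1 B:0 rd:2 wr:3>
#2 BR src=- held:FU  <A:3 Mu:1 Ld:1 B:0 rd:2 wr:3>
#3 ALU src=r3,r1 dispatched  <A:2 Mu:1 Ld:1 B:0 rd:0 wr:2>
#4 MUL src=r4,r3 held:RD_PORT  <A:2 Mu:1 Ld:1 B:0 rd:0 wr:2>
#5 MEM src=r4,r7 held:RD_PORT  <A:2 Mu:1 Ld:1 B:0 rd:0 wr:2>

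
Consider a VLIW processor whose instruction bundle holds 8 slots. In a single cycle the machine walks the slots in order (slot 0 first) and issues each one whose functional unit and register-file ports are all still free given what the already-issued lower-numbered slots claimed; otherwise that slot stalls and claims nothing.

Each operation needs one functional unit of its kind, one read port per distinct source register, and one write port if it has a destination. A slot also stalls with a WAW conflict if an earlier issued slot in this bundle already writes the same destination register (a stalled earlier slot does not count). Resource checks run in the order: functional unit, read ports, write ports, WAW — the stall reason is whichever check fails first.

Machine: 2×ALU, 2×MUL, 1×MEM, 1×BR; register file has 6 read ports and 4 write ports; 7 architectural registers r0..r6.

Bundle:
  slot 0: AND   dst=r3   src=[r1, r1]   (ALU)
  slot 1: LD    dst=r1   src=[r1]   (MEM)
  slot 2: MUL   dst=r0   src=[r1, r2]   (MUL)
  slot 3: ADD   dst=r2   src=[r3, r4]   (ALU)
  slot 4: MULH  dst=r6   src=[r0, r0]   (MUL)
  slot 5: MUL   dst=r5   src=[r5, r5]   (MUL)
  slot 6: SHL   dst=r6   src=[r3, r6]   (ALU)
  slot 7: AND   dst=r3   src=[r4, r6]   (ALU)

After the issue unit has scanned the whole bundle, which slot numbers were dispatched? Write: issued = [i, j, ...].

slot 0 (ALU): ISSUE — free A1,Mu2,Ld1,B1 rp5 wp3
slot 1 (MEM): ISSUE — free A1,Mu2,Ld0,B1 rp4 wp2
slot 2 (MUL): ISSUE — free A1,Mu1,Ld0,B1 rp2 wp1
slot 3 (ALU): ISSUE — free A0,Mu1,Ld0,B1 rp0 wp0
slot 4 (MUL): stall RD_PORT — free A0,Mu1,Ld0,B1 rp0 wp0
slot 5 (MUL): stall RD_PORT — free A0,Mu1,Ld0,B1 rp0 wp0
slot 6 (ALU): stall FU — free A0,Mu1,Ld0,B1 rp0 wp0
slot 7 (ALU): stall FU — free A0,Mu1,Ld0,B1 rp0 wp0

issued = [0, 1, 2, 3]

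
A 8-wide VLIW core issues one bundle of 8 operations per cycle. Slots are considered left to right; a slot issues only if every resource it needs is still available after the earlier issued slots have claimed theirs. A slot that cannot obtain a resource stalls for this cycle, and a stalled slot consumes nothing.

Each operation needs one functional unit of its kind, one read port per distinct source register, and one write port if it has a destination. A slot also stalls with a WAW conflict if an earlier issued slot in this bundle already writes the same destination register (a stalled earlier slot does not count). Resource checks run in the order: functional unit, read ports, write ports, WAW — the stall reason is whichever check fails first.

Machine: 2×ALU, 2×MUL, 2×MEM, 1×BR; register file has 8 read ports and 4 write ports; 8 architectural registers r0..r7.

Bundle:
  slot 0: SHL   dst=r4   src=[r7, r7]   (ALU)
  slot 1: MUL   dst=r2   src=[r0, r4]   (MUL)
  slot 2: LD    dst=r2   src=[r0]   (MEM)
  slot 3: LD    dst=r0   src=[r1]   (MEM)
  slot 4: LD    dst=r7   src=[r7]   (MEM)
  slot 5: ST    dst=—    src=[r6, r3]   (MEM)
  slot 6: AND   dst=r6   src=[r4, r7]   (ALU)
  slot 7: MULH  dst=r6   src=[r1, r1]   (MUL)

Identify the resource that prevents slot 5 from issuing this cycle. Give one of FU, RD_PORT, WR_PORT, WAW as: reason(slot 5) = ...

reason(slot 5) = FU

(0) want 1×ALU +1rd +1wr — yes → AL1|MU2|ME2|BR1|rd7|wr3
(1) want 1×MUL +2rd +1wr — yes → AL1|MU1|ME2|BR1|rd5|wr2
(2) want 1×MEM +1rd +1wr — WAW → AL1|MU1|ME2|BR1|rd5|wr2
(3) want 1×MEM +1rd +1wr — yes → AL1|MU1|ME1|BR1|rd4|wr1
(4) want 1×MEM +1rd +1wr — yes → AL1|MU1|ME0|BR1|rd3|wr0
(5) want 1×MEM +2rd +0wr — FU → AL1|MU1|ME0|BR1|rd3|wr0
(6) want 1×ALU +2rd +1wr — WR_PORT → AL1|MU1|ME0|BR1|rd3|wr0
(7) want 1×MUL +1rd +1wr — WR_PORT → AL1|MU1|ME0|BR1|rd3|wr0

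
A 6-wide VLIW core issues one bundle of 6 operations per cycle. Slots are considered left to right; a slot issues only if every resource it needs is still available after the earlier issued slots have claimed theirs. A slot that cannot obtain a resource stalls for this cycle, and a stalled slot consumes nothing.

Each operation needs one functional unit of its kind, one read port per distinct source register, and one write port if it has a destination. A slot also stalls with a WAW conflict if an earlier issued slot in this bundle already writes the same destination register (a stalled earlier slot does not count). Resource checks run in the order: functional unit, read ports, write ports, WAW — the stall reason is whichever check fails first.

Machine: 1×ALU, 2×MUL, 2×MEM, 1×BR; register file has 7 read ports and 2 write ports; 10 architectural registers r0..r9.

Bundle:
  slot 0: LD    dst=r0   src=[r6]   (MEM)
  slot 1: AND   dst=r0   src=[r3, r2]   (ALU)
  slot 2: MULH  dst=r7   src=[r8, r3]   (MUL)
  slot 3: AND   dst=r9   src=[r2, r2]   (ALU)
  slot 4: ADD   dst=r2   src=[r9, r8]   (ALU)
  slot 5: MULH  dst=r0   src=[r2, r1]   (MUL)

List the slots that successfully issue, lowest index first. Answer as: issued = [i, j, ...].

issued = [0, 2]

  0. MEM→r0 ⇒ go  {1A/2Mu/1Ld/1B | 6r 1w}
  1. ALU→r0 ⇒ no(WAW)  {1A/2Mu/1Ld/1B | 6r 1w}
  2. MUL→r7 ⇒ go  {1A/1Mu/1Ld/1B | 4r 0w}
  3. ALU→r9 ⇒ no(WR_PORT)  {1A/1Mu/1Ld/1B | 4r 0w}
  4. ALU→r2 ⇒ no(WR_PORT)  {1A/1Mu/1Ld/1B | 4r 0w}
  5. MUL→r0 ⇒ no(WR_PORT)  {1A/1Mu/1Ld/1B | 4r 0w}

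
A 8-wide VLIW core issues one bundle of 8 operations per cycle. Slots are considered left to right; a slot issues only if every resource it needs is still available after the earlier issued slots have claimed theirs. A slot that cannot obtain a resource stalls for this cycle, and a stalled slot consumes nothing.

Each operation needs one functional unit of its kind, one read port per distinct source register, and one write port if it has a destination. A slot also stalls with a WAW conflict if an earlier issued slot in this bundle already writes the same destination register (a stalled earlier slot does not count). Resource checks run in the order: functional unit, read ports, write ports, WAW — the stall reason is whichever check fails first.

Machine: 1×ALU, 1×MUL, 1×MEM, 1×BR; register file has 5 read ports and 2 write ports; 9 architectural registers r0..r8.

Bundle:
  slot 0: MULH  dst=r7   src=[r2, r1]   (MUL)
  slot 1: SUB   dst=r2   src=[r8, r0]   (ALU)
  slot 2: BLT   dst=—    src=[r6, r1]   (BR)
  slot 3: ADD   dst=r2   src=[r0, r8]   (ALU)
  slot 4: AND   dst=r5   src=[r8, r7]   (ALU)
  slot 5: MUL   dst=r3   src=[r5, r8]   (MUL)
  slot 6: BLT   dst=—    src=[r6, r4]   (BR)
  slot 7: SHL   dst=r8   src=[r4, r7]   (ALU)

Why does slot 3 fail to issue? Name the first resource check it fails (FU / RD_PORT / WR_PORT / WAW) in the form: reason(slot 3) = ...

[0] MUL needs rd=2 wr=1: ok; after: ALU=1 MUL=0 MEM=1 BR=1, R=3, W=1
[1] ALU needs rd=2 wr=1: ok; after: ALU=0 MUL=0 MEM=1 BR=1, R=1, W=0
[2] BR needs rd=2 wr=0: RD_PORT; after: ALU=0 MUL=0 MEM=1 BR=1, R=1, W=0
[3] ALU needs rd=2 wr=1: FU; after: ALU=0 MUL=0 MEM=1 BR=1, R=1, W=0
[4] ALU needs rd=2 wr=1: FU; after: ALU=0 MUL=0 MEM=1 BR=1, R=1, W=0
[5] MUL needs rd=2 wr=1: FU; after: ALU=0 MUL=0 MEM=1 BR=1, R=1, W=0
[6] BR needs rd=2 wr=0: RD_PORT; after: ALU=0 MUL=0 MEM=1 BR=1, R=1, W=0
[7] ALU needs rd=2 wr=1: FU; after: ALU=0 MUL=0 MEM=1 BR=1, R=1, W=0

reason(slot 3) = FU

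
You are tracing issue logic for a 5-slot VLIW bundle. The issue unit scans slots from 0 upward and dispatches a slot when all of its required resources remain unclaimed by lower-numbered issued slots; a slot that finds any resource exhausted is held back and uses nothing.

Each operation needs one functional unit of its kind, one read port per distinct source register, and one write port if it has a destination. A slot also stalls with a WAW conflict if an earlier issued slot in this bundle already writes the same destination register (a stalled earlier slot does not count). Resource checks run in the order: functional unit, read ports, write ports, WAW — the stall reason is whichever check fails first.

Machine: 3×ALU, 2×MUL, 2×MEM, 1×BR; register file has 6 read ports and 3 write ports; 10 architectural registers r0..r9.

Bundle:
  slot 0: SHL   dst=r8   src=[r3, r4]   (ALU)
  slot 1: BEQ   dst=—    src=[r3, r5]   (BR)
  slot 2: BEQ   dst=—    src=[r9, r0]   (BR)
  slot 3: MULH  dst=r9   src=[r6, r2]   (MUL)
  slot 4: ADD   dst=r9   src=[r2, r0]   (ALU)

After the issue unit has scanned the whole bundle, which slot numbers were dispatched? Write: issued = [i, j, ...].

slot 0 (ALU): ISSUE — free A2,Mu2,Ld2,B1 rp4 wp2
slot 1 (BR): ISSUE — free A2,Mu2,Ld2,B0 rp2 wp2
slot 2 (BR): stall FU — free A2,Mu2,Ld2,B0 rp2 wp2
slot 3 (MUL): ISSUE — free A2,Mu1,Ld2,B0 rp0 wp1
slot 4 (ALU): stall RD_PORT — free A2,Mu1,Ld2,B0 rp0 wp1

issued = [0, 1, 3]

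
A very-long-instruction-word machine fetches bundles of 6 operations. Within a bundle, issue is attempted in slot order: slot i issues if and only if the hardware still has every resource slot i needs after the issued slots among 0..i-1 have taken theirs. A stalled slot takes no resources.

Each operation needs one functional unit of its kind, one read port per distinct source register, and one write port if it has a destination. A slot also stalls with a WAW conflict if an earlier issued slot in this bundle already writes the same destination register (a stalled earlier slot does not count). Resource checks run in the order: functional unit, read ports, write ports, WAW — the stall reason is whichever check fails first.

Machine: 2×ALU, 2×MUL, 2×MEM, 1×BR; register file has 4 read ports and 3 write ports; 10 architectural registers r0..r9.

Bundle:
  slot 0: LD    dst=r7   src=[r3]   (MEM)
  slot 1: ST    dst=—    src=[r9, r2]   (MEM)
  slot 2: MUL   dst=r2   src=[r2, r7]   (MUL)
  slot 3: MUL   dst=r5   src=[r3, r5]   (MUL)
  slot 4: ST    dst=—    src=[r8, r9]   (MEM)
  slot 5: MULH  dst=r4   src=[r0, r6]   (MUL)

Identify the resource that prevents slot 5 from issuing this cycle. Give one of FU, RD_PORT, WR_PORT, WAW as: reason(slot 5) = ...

reason(slot 5) = RD_PORT

slot 0 (MEM): ISSUE — free A2,Mu2,Ld1,B1 rp3 wp2
slot 1 (MEM): ISSUE — free A2,Mu2,Ld0,B1 rp1 wp2
slot 2 (MUL): stall RD_PORT — free A2,Mu2,Ld0,B1 rp1 wp2
slot 3 (MUL): stall RD_PORT — free A2,Mu2,Ld0,B1 rp1 wp2
slot 4 (MEM): stall FU — free A2,Mu2,Ld0,B1 rp1 wp2
slot 5 (MUL): stall RD_PORT — free A2,Mu2,Ld0,B1 rp1 wp2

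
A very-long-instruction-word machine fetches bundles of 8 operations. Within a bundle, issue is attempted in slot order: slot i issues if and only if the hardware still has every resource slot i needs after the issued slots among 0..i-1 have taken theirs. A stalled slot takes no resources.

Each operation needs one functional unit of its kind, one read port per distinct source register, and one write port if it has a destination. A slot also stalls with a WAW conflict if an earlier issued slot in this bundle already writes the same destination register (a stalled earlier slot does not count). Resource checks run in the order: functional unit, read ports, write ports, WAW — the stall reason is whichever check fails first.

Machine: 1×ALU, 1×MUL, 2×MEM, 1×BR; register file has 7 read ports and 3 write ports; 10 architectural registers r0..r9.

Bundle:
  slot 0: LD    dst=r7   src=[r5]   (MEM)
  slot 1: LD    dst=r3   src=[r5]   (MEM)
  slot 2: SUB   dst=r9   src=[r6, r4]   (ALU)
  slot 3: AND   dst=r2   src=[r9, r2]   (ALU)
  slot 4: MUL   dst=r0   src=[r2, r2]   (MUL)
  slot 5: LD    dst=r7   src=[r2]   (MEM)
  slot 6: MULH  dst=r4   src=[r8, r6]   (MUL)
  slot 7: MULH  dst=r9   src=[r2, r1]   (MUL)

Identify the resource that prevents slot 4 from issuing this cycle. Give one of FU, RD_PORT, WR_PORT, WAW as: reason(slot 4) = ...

reason(slot 4) = WR_PORT

  0. MEM→r7 ⇒ go  {1A/1Mu/1Ld/1B | 6r 2w}
  1. MEM→r3 ⇒ go  {1A/1Mu/0Ld/1B | 5r 1w}
  2. ALU→r9 ⇒ go  {0A/1Mu/0Ld/1B | 3r 0w}
  3. ALU→r2 ⇒ no(FU)  {0A/1Mu/0Ld/1B | 3r 0w}
  4. MUL→r0 ⇒ no(WR_PORT)  {0A/1Mu/0Ld/1B | 3r 0w}
  5. MEM→r7 ⇒ no(FU)  {0A/1Mu/0Ld/1B | 3r 0w}
  6. MUL→r4 ⇒ no(WR_PORT)  {0A/1Mu/0Ld/1B | 3r 0w}
  7. MUL→r9 ⇒ no(WR_PORT)  {0A/1Mu/0Ld/1B | 3r 0w}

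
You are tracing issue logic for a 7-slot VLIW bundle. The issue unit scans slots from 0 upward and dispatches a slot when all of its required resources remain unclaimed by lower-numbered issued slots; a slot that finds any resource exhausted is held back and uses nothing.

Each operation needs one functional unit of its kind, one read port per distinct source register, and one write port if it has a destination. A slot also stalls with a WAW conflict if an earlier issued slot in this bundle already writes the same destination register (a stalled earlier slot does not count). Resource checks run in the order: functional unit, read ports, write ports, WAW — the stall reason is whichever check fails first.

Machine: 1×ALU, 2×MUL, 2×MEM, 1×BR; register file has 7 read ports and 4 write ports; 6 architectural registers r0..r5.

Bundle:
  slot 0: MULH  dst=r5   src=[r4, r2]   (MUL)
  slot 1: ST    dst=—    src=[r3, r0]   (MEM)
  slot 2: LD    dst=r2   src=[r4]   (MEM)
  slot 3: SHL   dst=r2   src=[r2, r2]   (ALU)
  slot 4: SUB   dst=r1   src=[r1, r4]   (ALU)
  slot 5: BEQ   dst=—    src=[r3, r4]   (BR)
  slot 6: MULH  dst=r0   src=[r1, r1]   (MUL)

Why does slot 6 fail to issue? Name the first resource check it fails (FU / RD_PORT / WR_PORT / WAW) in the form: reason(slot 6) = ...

[0] MUL needs rd=2 wr=1: ok; after: ALU=1 MUL=1 MEM=2 BR=1, R=5, W=3
[1] MEM needs rd=2 wr=0: ok; after: ALU=1 MUL=1 MEM=1 BR=1, R=3, W=3
[2] MEM needs rd=1 wr=1: ok; after: ALU=1 MUL=1 MEM=0 BR=1, R=2, W=2
[3] ALU needs rd=1 wr=1: WAW; after: ALU=1 MUL=1 MEM=0 BR=1, R=2, W=2
[4] ALU needs rd=2 wr=1: ok; after: ALU=0 MUL=1 MEM=0 BR=1, R=0, W=1
[5] BR needs rd=2 wr=0: RD_PORT; after: ALU=0 MUL=1 MEM=0 BR=1, R=0, W=1
[6] MUL needs rd=1 wr=1: RD_PORT; after: ALU=0 MUL=1 MEM=0 BR=1, R=0, W=1

reason(slot 6) = RD_PORT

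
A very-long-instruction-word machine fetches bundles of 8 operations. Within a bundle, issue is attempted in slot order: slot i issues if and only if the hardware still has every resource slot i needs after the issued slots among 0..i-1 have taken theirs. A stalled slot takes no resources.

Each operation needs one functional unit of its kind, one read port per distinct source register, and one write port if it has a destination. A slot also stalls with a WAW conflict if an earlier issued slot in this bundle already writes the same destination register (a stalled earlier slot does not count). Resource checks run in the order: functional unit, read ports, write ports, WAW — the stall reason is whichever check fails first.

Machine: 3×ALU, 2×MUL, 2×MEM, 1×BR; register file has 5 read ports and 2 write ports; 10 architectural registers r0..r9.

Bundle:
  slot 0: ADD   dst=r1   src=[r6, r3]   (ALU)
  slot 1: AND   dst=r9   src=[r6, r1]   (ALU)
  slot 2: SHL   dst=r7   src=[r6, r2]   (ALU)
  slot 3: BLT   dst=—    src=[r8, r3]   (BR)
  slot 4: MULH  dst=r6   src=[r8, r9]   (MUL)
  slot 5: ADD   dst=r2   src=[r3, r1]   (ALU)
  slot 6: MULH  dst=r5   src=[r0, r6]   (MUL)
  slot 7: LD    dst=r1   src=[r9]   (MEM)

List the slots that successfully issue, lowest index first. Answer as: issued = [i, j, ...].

issued = [0, 1]

  0. ALU→r1 ⇒ go  {2A/2Mu/2Ld/1B | 3r 1w}
  1. ALU→r9 ⇒ go  {1A/2Mu/2Ld/1B | 1r 0w}
  2. ALU→r7 ⇒ no(RD_PORT)  {1A/2Mu/2Ld/1B | 1r 0w}
  3. BR ⇒ no(RD_PORT)  {1A/2Mu/2Ld/1B | 1r 0w}
  4. MUL→r6 ⇒ no(RD_PORT)  {1A/2Mu/2Ld/1B | 1r 0w}
  5. ALU→r2 ⇒ no(RD_PORT)  {1A/2Mu/2Ld/1B | 1r 0w}
  6. MUL→r5 ⇒ no(RD_PORT)  {1A/2Mu/2Ld/1B | 1r 0w}
  7. MEM→r1 ⇒ no(WR_PORT)  {1A/2Mu/2Ld/1B | 1r 0w}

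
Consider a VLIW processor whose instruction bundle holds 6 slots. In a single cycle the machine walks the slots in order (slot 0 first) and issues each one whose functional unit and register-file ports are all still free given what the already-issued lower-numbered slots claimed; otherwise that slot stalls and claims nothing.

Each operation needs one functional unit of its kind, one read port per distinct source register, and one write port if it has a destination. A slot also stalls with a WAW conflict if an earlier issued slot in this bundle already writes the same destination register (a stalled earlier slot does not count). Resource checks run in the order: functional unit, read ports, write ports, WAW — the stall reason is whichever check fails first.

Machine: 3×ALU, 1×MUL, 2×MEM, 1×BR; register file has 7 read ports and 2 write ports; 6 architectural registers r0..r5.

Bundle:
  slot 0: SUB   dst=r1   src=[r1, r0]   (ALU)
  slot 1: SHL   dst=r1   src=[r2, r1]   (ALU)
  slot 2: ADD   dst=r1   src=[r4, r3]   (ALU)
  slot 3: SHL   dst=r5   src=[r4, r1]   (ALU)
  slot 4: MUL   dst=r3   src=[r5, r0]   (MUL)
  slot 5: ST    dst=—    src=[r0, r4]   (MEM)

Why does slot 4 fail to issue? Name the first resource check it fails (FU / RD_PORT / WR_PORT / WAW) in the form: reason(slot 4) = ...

(0) want 1×ALU +2rd +1wr — yes → AL2|MU1|ME2|BR1|rd5|wr1
(1) want 1×ALU +2rd +1wr — WAW → AL2|MU1|ME2|BR1|rd5|wr1
(2) want 1×ALU +2rd +1wr — WAW → AL2|MU1|ME2|BR1|rd5|wr1
(3) want 1×ALU +2rd +1wr — yes → AL1|MU1|ME2|BR1|rd3|wr0
(4) want 1×MUL +2rd +1wr — WR_PORT → AL1|MU1|ME2|BR1|rd3|wr0
(5) want 1×MEM +2rd +0wr — yes → AL1|MU1|ME1|BR1|rd1|wr0

reason(slot 4) = WR_PORT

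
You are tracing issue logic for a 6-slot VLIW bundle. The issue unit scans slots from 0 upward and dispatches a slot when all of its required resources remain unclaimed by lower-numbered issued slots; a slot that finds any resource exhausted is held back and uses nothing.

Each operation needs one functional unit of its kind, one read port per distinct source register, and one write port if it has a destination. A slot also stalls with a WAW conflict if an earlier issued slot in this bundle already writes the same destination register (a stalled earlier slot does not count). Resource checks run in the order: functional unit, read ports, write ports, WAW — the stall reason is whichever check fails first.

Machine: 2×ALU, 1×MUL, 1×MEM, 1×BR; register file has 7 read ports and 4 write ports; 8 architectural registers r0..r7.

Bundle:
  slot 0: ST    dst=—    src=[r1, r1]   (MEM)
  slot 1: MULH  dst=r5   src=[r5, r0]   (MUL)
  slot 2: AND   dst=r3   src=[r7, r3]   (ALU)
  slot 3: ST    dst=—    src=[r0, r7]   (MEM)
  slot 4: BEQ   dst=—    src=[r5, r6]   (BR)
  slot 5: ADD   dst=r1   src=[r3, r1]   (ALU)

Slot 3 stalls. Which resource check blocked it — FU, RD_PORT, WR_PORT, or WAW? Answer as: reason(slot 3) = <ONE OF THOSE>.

reason(slot 3) = FU

(0) want 1×MEM +1rd +0wr — yes → AL2|MU1|ME0|BR1|rd6|wr4
(1) want 1×MUL +2rd +1wr — yes → AL2|MU0|ME0|BR1|rd4|wr3
(2) want 1×ALU +2rd +1wr — yes → AL1|MU0|ME0|BR1|rd2|wr2
(3) want 1×MEM +2rd +0wr — FU → AL1|MU0|ME0|BR1|rd2|wr2
(4) want 1×BR +2rd +0wr — yes → AL1|MU0|ME0|BR0|rd0|wr2
(5) want 1×ALU +2rd +1wr — RD_PORT → AL1|MU0|ME0|BR0|rd0|wr2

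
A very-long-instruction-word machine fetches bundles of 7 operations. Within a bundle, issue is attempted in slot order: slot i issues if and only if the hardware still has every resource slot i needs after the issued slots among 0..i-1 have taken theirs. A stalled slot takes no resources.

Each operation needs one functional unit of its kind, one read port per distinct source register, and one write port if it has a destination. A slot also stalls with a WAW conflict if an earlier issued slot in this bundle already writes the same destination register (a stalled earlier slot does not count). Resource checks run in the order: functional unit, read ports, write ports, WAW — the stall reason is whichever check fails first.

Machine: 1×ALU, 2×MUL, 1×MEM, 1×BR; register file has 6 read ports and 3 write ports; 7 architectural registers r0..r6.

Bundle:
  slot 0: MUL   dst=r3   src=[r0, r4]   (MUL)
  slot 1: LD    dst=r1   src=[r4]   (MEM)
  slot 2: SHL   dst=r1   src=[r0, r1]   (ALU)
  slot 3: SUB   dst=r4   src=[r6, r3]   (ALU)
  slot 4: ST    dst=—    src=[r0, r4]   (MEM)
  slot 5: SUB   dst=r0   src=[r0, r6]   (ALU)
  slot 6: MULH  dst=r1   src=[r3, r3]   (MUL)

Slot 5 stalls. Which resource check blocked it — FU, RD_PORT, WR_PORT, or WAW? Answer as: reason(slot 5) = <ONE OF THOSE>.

reason(slot 5) = FU

slot 0 (MUL): ISSUE — free A1,Mu1,Ld1,B1 rp4 wp2
slot 1 (MEM): ISSUE — free A1,Mu1,Ld0,B1 rp3 wp1
slot 2 (ALU): stall WAW — free A1,Mu1,Ld0,B1 rp3 wp1
slot 3 (ALU): ISSUE — free A0,Mu1,Ld0,B1 rp1 wp0
slot 4 (MEM): stall FU — free A0,Mu1,Ld0,B1 rp1 wp0
slot 5 (ALU): stall FU — free A0,Mu1,Ld0,B1 rp1 wp0
slot 6 (MUL): stall WR_PORT — free A0,Mu1,Ld0,B1 rp1 wp0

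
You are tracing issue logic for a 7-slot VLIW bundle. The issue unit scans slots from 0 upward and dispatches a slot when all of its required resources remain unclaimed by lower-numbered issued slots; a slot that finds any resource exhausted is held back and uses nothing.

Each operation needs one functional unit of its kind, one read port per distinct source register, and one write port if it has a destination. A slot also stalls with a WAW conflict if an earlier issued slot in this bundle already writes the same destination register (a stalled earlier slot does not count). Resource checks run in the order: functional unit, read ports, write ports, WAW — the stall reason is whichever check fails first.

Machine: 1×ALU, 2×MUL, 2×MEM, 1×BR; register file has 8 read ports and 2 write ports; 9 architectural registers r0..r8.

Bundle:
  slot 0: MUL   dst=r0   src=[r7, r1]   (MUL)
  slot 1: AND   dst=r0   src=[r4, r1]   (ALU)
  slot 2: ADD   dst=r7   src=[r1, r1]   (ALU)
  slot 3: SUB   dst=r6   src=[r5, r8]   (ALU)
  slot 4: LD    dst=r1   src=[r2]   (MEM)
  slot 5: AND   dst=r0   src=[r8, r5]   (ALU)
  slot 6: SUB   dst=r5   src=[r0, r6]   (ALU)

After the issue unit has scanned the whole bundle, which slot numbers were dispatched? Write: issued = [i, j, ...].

  0. MUL→r0 ⇒ go  {1A/1Mu/2Ld/1B | 6r 1w}
  1. ALU→r0 ⇒ no(WAW)  {1A/1Mu/2Ld/1B | 6r 1w}
  2. ALU→r7 ⇒ go  {0A/1Mu/2Ld/1B | 5r 0w}
  3. ALU→r6 ⇒ no(FU)  {0A/1Mu/2Ld/1B | 5r 0w}
  4. MEM→r1 ⇒ no(WR_PORT)  {0A/1Mu/2Ld/1B | 5r 0w}
  5. ALU→r0 ⇒ no(FU)  {0A/1Mu/2Ld/1B | 5r 0w}
  6. ALU→r5 ⇒ no(FU)  {0A/1Mu/2Ld/1B | 5r 0w}

issued = [0, 2]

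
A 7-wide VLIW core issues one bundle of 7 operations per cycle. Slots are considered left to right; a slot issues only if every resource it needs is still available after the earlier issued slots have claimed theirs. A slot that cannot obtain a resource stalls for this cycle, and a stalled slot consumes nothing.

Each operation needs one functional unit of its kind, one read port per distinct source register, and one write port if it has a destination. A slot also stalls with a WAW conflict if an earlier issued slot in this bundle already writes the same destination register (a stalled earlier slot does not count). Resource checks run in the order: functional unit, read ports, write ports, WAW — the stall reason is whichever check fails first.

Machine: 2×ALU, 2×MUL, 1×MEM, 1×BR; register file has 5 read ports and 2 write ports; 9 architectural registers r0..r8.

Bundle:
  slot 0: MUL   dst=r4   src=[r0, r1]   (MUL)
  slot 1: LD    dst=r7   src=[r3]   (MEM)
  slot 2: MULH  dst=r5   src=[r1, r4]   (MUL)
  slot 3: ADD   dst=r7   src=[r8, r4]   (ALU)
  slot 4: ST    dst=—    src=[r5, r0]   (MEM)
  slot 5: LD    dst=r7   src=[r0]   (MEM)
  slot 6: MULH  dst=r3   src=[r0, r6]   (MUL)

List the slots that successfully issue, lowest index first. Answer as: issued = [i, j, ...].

issued = [0, 1]

[0] MUL needs rd=2 wr=1: ok; after: ALU=2 MUL=1 MEM=1 BR=1, R=3, W=1
[1] MEM needs rd=1 wr=1: ok; after: ALU=2 MUL=1 MEM=0 BR=1, R=2, W=0
[2] MUL needs rd=2 wr=1: WR_PORT; after: ALU=2 MUL=1 MEM=0 BR=1, R=2, W=0
[3] ALU needs rd=2 wr=1: WR_PORT; after: ALU=2 MUL=1 MEM=0 BR=1, R=2, W=0
[4] MEM needs rd=2 wr=0: FU; after: ALU=2 MUL=1 MEM=0 BR=1, R=2, W=0
[5] MEM needs rd=1 wr=1: FU; after: ALU=2 MUL=1 MEM=0 BR=1, R=2, W=0
[6] MUL needs rd=2 wr=1: WR_PORT; after: ALU=2 MUL=1 MEM=0 BR=1, R=2, W=0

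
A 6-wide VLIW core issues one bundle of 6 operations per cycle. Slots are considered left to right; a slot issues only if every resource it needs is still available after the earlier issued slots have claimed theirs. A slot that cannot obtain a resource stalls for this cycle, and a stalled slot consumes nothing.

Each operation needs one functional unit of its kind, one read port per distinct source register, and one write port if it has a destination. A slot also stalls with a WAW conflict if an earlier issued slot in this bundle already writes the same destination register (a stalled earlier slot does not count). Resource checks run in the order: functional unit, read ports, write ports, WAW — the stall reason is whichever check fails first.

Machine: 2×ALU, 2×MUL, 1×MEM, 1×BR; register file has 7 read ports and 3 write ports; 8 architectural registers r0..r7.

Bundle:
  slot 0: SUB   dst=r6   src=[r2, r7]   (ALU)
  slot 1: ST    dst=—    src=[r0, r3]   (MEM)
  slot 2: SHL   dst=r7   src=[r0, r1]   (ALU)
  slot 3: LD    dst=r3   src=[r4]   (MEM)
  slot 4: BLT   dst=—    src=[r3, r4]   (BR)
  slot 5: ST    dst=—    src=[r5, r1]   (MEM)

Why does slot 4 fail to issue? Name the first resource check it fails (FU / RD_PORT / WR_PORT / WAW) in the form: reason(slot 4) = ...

#0 ALU src=r2,r7 dispatched  <A:1 Mu:2 Ld:1 B:1 rd:5 wr:2>
#1 MEM src=r0,r3 dispatched  <A:1 Mu:2 Ld:0 B:1 rd:3 wr:2>
#2 ALU src=r0,r1 dispatched  <A:0 Mu:2 Ld:0 B:1 rd:1 wr:1>
#3 MEM src=r4 held:FU  <A:0 Mu:2 Ld:0 B:1 rd:1 wr:1>
#4 BR src=r3,r4 held:RD_PORT  <A:0 Mu:2 Ld:0 B:1 rd:1 wr:1>
#5 MEM src=r5,r1 held:FU  <A:0 Mu:2 Ld:0 B:1 rd:1 wr:1>

reason(slot 4) = RD_PORT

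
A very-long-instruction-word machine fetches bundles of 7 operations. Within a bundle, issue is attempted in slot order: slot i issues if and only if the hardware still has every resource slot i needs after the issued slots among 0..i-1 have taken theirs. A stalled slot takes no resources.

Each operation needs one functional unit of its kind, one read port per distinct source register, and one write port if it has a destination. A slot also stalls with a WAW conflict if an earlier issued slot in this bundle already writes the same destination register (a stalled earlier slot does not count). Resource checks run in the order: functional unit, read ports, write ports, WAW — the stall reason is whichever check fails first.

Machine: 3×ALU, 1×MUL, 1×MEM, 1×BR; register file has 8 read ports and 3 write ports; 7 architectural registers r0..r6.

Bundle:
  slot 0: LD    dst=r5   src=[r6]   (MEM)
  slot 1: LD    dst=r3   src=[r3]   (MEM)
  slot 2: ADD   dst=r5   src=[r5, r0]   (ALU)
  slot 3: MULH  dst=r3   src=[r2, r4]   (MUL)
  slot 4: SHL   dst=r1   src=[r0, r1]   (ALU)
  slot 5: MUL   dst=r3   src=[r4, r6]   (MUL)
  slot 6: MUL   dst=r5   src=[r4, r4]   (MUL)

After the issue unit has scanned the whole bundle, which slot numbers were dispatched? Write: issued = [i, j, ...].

issued = [0, 3, 4]

(0) want 1×MEM +1rd +1wr — yes → AL3|MU1|ME0|BR1|rd7|wr2
(1) want 1×MEM +1rd +1wr — FU → AL3|MU1|ME0|BR1|rd7|wr2
(2) want 1×ALU +2rd +1wr — WAW → AL3|MU1|ME0|BR1|rd7|wr2
(3) want 1×MUL +2rd +1wr — yes → AL3|MU0|ME0|BR1|rd5|wr1
(4) want 1×ALU +2rd +1wr — yes → AL2|MU0|ME0|BR1|rd3|wr0
(5) want 1×MUL +2rd +1wr — FU → AL2|MU0|ME0|BR1|rd3|wr0
(6) want 1×MUL +1rd +1wr — FU → AL2|MU0|ME0|BR1|rd3|wr0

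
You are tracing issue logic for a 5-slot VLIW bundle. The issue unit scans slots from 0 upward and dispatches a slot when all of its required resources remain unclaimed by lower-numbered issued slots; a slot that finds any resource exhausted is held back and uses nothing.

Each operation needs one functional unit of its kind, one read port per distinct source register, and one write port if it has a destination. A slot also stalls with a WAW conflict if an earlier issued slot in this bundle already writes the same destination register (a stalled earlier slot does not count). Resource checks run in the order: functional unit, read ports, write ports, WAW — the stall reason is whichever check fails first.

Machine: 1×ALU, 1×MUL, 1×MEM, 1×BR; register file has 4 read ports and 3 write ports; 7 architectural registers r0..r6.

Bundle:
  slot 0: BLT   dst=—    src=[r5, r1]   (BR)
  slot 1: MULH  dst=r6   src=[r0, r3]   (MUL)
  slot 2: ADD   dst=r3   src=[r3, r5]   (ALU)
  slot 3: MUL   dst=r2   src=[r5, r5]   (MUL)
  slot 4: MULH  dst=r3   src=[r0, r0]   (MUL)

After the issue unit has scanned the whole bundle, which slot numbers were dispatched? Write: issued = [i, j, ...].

slot 0 (BR): ISSUE — free A1,Mu1,Ld1,B0 rp2 wp3
slot 1 (MUL): ISSUE — free A1,Mu0,Ld1,B0 rp0 wp2
slot 2 (ALU): stall RD_PORT — free A1,Mu0,Ld1,B0 rp0 wp2
slot 3 (MUL): stall FU — free A1,Mu0,Ld1,B0 rp0 wp2
slot 4 (MUL): stall FU — free A1,Mu0,Ld1,B0 rp0 wp2

issued = [0, 1]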